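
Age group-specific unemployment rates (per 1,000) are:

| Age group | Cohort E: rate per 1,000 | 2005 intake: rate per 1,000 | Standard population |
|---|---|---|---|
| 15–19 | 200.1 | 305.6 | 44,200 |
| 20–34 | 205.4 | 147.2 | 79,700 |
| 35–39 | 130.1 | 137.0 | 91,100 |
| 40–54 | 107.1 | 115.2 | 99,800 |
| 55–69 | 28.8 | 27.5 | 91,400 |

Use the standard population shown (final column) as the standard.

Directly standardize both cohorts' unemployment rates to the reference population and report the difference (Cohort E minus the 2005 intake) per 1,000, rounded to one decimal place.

Standard total = 406,200; weights = 0.1088, 0.1962, 0.2243, 0.2457, 0.2250.
Cohort E: 0.1088×200.1 + 0.1962×205.4 + 0.2243×130.1 + 0.2457×107.1 + 0.2250×28.8 = 124.0468 per 1,000.
The 2005 intake: 0.1088×305.6 + 0.1962×147.2 + 0.2243×137.0 + 0.2457×115.2 + 0.2250×27.5 = 127.3523 per 1,000.
Difference = 124.0468 − 127.3523 = -3.3055.

-3.3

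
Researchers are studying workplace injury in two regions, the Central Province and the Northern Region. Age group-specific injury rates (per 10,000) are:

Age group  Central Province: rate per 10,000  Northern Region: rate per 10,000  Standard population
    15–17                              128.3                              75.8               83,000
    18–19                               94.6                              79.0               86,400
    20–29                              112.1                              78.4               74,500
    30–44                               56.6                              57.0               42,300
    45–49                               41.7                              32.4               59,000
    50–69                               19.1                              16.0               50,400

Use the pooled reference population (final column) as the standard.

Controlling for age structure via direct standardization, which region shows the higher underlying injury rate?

Standard total = 395,600; weights = 0.2098, 0.2184, 0.1883, 0.1069, 0.1491, 0.1274.
The Central Province: 0.2098×128.3 + 0.2184×94.6 + 0.1883×112.1 + 0.1069×56.6 + 0.1491×41.7 + 0.1274×19.1 = 83.3946 per 10,000.
The Northern Region: 0.2098×75.8 + 0.2184×79.0 + 0.1883×78.4 + 0.1069×57.0 + 0.1491×32.4 + 0.1274×16.0 = 60.8870 per 10,000.

Central Province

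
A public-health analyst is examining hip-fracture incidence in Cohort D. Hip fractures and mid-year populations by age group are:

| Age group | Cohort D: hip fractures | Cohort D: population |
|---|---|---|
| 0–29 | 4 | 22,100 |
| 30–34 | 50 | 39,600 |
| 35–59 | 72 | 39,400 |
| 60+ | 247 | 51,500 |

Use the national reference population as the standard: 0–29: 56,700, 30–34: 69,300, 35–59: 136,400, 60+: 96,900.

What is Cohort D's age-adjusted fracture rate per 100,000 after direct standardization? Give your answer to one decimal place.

Age-specific rates per 100,000 for Cohort D: 18.10, 126.26, 182.74, 479.61.
Standard total = 359,300; weights = 0.1578, 0.1929, 0.3796, 0.2697.
Standardized rate: 0.1578×18.10 + 0.1929×126.26 + 0.3796×182.74 + 0.2697×479.61 = 225.9296 per 100,000.

225.9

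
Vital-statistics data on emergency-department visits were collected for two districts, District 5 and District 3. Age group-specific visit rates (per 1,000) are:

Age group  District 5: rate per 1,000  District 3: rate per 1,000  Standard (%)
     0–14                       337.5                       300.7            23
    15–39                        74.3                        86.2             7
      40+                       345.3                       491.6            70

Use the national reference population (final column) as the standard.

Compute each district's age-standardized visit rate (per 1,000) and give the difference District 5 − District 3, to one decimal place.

-94.8

Standard weights: 0.23, 0.07, 0.70.
District 5: 0.2300×337.5 + 0.0700×74.3 + 0.7000×345.3 = 324.5360 per 1,000.
District 3: 0.2300×300.7 + 0.0700×86.2 + 0.7000×491.6 = 419.3150 per 1,000.
Difference = 324.5360 − 419.3150 = -94.7790.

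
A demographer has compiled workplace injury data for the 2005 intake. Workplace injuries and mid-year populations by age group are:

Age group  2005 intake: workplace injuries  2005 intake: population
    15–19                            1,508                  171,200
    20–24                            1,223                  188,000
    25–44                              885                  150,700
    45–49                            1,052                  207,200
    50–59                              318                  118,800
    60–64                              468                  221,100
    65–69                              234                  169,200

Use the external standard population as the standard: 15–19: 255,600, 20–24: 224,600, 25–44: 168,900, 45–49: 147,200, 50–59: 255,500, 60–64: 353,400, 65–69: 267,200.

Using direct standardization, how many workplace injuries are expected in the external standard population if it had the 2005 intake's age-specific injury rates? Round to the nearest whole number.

7253

Age-specific rates per 10,000 for the 2005 intake: 88.08, 65.05, 58.73, 50.77, 26.77, 21.17, 13.83.
Expected workplace injuries = Σ (standard pop × age-specific rate ÷ 10,000)
= 255,600×88.08/10,000 + 224,600×65.05/10,000 + 168,900×58.73/10,000 + 147,200×50.77/10,000 + 255,500×26.77/10,000 + 353,400×21.17/10,000 + 267,200×13.83/10,000
= 2251.43 + 1461.09 + 991.88 + 747.37 + 683.91 + 748.04 + 369.53 = 7253.26.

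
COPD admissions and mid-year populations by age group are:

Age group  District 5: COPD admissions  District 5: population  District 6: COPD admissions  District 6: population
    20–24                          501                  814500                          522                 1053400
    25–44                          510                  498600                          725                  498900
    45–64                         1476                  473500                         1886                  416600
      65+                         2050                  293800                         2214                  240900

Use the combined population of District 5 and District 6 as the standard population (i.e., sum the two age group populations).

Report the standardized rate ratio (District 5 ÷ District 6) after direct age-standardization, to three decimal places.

Age-specific rates per 10000 for District 5: 6.15, 10.23, 31.17, 69.78.
For District 6: 4.96, 14.53, 45.27, 91.91.
Combined standard total = 4290200; weights = 0.4354, 0.2325, 0.2075, 0.1246.
District 5: 0.4354×6.15 + 0.2325×10.23 + 0.2075×31.17 + 0.1246×69.78 = 20.2200 per 10000.
District 6: 0.4354×4.96 + 0.2325×14.53 + 0.2075×45.27 + 0.1246×91.91 = 26.3833 per 10000.
Ratio = 20.2200 ÷ 26.3833 = 0.76639.

0.766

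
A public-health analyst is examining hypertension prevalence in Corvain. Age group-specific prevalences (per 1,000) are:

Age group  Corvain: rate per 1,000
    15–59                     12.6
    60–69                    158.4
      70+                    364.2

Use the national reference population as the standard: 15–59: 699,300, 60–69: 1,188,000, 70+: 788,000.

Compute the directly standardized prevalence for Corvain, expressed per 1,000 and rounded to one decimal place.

Standard total = 2,675,300; weights = 0.2614, 0.4441, 0.2945.
Standardized rate: 0.2614×12.6 + 0.4441×158.4 + 0.2945×364.2 = 180.9068 per 1,000.

180.9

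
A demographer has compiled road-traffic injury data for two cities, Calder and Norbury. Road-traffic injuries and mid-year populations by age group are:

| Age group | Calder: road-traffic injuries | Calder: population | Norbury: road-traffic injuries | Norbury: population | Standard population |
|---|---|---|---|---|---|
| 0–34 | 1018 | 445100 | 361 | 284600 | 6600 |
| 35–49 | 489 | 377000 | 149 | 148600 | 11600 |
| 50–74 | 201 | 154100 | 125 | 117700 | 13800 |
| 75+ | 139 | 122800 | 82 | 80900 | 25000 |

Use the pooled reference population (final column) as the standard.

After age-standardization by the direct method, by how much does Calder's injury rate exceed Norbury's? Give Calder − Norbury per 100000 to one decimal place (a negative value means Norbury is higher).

Age-specific rates per 100000 for Calder: 228.71, 129.71, 130.43, 113.19.
For Norbury: 126.84, 100.27, 106.20, 101.36.
Standard total = 57000; weights = 0.1158, 0.2035, 0.2421, 0.4386.
Calder: 0.1158×228.71 + 0.2035×129.71 + 0.2421×130.43 + 0.4386×113.19 = 134.1039 per 100000.
Norbury: 0.1158×126.84 + 0.2035×100.27 + 0.2421×106.20 + 0.4386×101.36 = 105.2611 per 100000.
Difference = 134.1039 − 105.2611 = 28.8429.

28.8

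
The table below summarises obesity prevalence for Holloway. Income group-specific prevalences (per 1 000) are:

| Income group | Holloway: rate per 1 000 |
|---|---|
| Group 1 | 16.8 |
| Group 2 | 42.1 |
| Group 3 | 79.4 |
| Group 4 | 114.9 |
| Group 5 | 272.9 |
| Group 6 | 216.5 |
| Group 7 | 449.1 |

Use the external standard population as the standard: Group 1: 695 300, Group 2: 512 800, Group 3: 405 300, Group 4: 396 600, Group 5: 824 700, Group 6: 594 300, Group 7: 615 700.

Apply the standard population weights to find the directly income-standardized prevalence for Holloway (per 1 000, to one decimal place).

Standard total = 4 044 700; weights = 0.1719, 0.1268, 0.1002, 0.0981, 0.2039, 0.1469, 0.1522.
Standardized rate: 0.1719×16.8 + 0.1268×42.1 + 0.1002×79.4 + 0.0981×114.9 + 0.2039×272.9 + 0.1469×216.5 + 0.1522×449.1 = 183.2664 per 1 000.

183.3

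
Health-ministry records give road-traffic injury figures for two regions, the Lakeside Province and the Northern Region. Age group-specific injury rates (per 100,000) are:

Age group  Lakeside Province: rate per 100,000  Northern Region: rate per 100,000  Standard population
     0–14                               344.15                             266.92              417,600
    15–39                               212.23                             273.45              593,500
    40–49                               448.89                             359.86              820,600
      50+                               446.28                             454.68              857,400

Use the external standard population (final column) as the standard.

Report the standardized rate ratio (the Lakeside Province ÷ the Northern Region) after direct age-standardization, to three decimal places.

1.064

Standard total = 2,689,100; weights = 0.1553, 0.2207, 0.3052, 0.3188.
The Lakeside Province: 0.1553×344.15 + 0.2207×212.23 + 0.3052×448.89 + 0.3188×446.28 = 379.5601 per 100,000.
The Northern Region: 0.1553×266.92 + 0.2207×273.45 + 0.3052×359.86 + 0.3188×454.68 = 356.5885 per 100,000.
Ratio = 379.5601 ÷ 356.5885 = 1.06442.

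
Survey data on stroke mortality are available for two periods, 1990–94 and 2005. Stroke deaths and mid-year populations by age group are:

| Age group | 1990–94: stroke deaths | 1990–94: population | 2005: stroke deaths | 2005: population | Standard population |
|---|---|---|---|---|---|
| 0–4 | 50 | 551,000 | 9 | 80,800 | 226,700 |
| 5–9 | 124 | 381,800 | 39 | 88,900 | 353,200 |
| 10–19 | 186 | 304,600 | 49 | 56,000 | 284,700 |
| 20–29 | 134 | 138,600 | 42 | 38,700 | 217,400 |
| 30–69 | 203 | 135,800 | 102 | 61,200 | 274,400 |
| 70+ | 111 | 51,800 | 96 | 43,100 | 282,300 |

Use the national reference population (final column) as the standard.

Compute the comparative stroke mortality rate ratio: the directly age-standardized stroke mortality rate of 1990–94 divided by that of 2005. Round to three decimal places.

Age-specific rates per 100,000 for 1990–94: 9.07, 32.48, 61.06, 96.68, 149.48, 214.29.
For 2005: 11.14, 43.87, 87.50, 108.53, 166.67, 222.74.
Standard total = 1,638,700; weights = 0.1383, 0.2155, 0.1737, 0.1327, 0.1674, 0.1723.
1990–94: 0.1383×9.07 + 0.2155×32.48 + 0.1737×61.06 + 0.1327×96.68 + 0.1674×149.48 + 0.1723×214.29 = 93.6370 per 100,000.
2005: 0.1383×11.14 + 0.2155×43.87 + 0.1737×87.50 + 0.1327×108.53 + 0.1674×166.67 + 0.1723×222.74 = 106.8756 per 100,000.
Ratio = 93.6370 ÷ 106.8756 = 0.87613.

0.876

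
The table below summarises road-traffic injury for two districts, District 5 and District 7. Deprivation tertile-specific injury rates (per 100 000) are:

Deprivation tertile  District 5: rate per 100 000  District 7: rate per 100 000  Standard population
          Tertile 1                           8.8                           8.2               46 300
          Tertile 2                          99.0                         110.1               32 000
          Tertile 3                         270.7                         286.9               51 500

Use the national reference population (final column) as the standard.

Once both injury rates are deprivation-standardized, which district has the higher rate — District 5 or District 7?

Standard total = 129 800; weights = 0.3567, 0.2465, 0.3968.
District 5: 0.3567×8.8 + 0.2465×99.0 + 0.3968×270.7 = 134.9498 per 100 000.
District 7: 0.3567×8.2 + 0.2465×110.1 + 0.3968×286.9 = 143.8999 per 100 000.

District 7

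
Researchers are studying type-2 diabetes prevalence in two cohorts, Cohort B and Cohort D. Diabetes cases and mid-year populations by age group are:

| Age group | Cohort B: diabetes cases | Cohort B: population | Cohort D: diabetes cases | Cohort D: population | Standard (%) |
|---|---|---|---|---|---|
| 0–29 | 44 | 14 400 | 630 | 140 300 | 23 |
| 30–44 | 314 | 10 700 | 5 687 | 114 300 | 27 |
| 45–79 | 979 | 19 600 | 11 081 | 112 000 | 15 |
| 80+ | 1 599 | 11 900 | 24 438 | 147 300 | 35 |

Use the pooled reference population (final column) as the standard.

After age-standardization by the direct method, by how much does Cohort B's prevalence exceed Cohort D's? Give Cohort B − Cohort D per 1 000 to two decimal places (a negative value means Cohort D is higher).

Age-specific rates per 1 000 for Cohort B: 3.056, 29.346, 49.949, 134.370.
For Cohort D: 4.490, 49.755, 98.938, 165.906.
Standard weights: 0.23, 0.27, 0.15, 0.35.
Cohort B: 0.2300×3.056 + 0.2700×29.346 + 0.1500×49.949 + 0.3500×134.370 = 63.1479 per 1 000.
Cohort D: 0.2300×4.490 + 0.2700×49.755 + 0.1500×98.938 + 0.3500×165.906 = 87.3745 per 1 000.
Difference = 63.1479 − 87.3745 = -24.2266.

-24.23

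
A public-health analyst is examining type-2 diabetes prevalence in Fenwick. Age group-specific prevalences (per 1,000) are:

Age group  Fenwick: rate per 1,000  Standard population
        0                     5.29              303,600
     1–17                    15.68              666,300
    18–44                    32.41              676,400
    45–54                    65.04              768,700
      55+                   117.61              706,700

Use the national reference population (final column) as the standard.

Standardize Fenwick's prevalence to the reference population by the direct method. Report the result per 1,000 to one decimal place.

53.5

Standard total = 3,121,700; weights = 0.0973, 0.2134, 0.2167, 0.2462, 0.2264.
Standardized rate: 0.0973×5.29 + 0.2134×15.68 + 0.2167×32.41 + 0.2462×65.04 + 0.2264×117.61 = 53.5244 per 1,000.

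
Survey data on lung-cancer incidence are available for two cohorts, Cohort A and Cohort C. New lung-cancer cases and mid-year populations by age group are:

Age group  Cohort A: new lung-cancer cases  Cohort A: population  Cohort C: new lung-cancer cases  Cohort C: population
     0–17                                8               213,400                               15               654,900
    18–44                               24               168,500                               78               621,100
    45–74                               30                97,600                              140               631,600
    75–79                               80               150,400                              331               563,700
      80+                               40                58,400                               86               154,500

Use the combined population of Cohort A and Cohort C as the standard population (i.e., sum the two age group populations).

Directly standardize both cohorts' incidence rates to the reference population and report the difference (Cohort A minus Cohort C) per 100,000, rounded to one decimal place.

Age-specific rates per 100,000 for Cohort A: 3.75, 14.24, 30.74, 53.19, 68.49.
For Cohort C: 2.29, 12.56, 22.17, 58.72, 55.66.
Combined standard total = 3,314,100; weights = 0.2620, 0.2383, 0.2200, 0.2155, 0.0642.
Cohort A: 0.2620×3.75 + 0.2383×14.24 + 0.2200×30.74 + 0.2155×53.19 + 0.0642×68.49 = 27.0003 per 100,000.
Cohort C: 0.2620×2.29 + 0.2383×12.56 + 0.2200×22.17 + 0.2155×58.72 + 0.0642×55.66 = 24.6976 per 100,000.
Difference = 27.0003 − 24.6976 = 2.3027.

2.3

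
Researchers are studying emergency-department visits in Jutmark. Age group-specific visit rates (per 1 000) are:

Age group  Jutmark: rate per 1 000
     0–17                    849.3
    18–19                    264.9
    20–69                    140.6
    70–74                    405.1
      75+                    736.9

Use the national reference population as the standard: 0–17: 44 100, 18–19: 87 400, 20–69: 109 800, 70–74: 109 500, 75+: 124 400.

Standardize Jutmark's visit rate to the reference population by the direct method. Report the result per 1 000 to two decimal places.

Standard total = 475 200; weights = 0.0928, 0.1839, 0.2311, 0.2304, 0.2618.
Standardized rate: 0.0928×849.3 + 0.1839×264.9 + 0.2311×140.6 + 0.2304×405.1 + 0.2618×736.9 = 446.2817 per 1 000.

446.28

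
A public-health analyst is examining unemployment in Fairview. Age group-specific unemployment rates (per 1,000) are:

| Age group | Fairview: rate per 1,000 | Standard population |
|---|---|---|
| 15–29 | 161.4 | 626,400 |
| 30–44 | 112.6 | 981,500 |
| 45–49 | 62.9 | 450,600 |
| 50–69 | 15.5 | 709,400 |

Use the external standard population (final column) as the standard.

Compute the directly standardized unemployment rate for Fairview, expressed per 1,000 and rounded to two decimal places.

90.67

Standard total = 2,767,900; weights = 0.2263, 0.3546, 0.1628, 0.2563.
Standardized rate: 0.2263×161.4 + 0.3546×112.6 + 0.1628×62.9 + 0.2563×15.5 = 90.6667 per 1,000.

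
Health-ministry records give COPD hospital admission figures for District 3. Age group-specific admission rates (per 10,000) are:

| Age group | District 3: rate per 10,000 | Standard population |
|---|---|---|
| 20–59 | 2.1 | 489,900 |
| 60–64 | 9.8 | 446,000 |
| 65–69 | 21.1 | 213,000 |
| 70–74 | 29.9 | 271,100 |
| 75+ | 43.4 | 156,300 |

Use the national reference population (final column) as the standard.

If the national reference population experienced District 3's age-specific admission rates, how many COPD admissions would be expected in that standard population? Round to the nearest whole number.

2478

Expected COPD admissions = Σ (standard pop × age-specific rate ÷ 10,000)
= 489,900×2.1/10,000 + 446,000×9.8/10,000 + 213,000×21.1/10,000 + 271,100×29.9/10,000 + 156,300×43.4/10,000
= 102.88 + 437.08 + 449.43 + 810.59 + 678.34 = 2478.32.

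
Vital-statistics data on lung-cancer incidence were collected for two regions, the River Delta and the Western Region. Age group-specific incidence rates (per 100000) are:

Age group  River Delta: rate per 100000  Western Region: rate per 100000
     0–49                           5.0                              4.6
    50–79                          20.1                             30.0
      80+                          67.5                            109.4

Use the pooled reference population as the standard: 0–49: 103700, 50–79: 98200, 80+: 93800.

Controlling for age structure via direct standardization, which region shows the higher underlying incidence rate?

Western Region

Standard total = 295700; weights = 0.3507, 0.3321, 0.3172.
The River Delta: 0.3507×5.0 + 0.3321×20.1 + 0.3172×67.5 = 29.8404 per 100000.
The Western Region: 0.3507×4.6 + 0.3321×30.0 + 0.3172×109.4 = 46.2791 per 100000.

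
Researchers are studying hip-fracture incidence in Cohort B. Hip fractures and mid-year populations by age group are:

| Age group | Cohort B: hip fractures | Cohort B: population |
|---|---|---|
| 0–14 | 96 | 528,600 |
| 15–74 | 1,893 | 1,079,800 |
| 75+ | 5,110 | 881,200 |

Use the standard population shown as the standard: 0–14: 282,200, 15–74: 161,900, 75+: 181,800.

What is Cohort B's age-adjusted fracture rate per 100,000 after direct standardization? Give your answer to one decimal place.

Age-specific rates per 100,000 for Cohort B: 18.16, 175.31, 579.89.
Standard total = 625,900; weights = 0.4509, 0.2587, 0.2905.
Standardized rate: 0.4509×18.16 + 0.2587×175.31 + 0.2905×579.89 = 221.9716 per 100,000.

222.0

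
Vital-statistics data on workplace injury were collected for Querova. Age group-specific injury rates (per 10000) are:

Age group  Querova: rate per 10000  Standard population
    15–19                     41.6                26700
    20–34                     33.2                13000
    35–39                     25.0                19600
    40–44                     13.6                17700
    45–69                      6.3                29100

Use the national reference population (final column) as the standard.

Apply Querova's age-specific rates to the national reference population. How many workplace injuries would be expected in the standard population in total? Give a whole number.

Expected workplace injuries = Σ (standard pop × age-specific rate ÷ 10000)
= 26700×41.6/10000 + 13000×33.2/10000 + 19600×25.0/10000 + 17700×13.6/10000 + 29100×6.3/10000
= 111.07 + 43.16 + 49.00 + 24.07 + 18.33 = 245.64.

246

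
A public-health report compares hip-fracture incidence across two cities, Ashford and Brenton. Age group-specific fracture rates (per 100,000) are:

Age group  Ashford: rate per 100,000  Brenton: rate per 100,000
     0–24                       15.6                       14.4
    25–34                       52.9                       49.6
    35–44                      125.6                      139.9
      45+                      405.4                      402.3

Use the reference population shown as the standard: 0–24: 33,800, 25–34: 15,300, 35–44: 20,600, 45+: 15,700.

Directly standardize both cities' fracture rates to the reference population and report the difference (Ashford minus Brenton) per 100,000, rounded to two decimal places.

-1.81

Standard total = 85,400; weights = 0.3958, 0.1792, 0.2412, 0.1838.
Ashford: 0.3958×15.6 + 0.1792×52.9 + 0.2412×125.6 + 0.1838×405.4 = 120.4776 per 100,000.
Brenton: 0.3958×14.4 + 0.1792×49.6 + 0.2412×139.9 + 0.1838×402.3 = 122.2910 per 100,000.
Difference = 120.4776 − 122.2910 = -1.8133.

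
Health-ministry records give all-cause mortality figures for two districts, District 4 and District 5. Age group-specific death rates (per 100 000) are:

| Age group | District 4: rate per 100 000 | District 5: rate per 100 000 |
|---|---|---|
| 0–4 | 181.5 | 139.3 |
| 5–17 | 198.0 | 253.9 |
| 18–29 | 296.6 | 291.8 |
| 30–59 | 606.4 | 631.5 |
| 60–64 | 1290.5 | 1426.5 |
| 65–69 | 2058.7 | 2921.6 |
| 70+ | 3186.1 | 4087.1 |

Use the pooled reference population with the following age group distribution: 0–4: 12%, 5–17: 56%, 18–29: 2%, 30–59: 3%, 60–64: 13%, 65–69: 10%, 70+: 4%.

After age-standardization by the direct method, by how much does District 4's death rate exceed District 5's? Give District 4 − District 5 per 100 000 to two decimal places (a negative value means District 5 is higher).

Standard weights: 0.12, 0.56, 0.02, 0.03, 0.13, 0.10, 0.04.
District 4: 0.1200×181.5 + 0.5600×198.0 + 0.0200×296.6 + 0.0300×606.4 + 0.1300×1290.5 + 0.1000×2058.7 + 0.0400×3186.1 = 657.8630 per 100 000.
District 5: 0.1200×139.3 + 0.5600×253.9 + 0.0200×291.8 + 0.0300×631.5 + 0.1300×1426.5 + 0.1000×2921.6 + 0.0400×4087.1 = 824.7700 per 100 000.
Difference = 657.8630 − 824.7700 = -166.9070.

-166.91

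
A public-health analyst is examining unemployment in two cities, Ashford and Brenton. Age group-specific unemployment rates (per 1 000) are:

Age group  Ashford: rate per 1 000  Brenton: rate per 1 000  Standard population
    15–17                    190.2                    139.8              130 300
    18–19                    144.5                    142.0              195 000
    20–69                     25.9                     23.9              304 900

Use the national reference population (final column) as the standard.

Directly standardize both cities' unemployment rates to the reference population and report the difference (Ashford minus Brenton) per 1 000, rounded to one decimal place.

Standard total = 630 200; weights = 0.2068, 0.3094, 0.4838.
Ashford: 0.2068×190.2 + 0.3094×144.5 + 0.4838×25.9 = 96.5685 per 1 000.
Brenton: 0.2068×139.8 + 0.3094×142.0 + 0.4838×23.9 = 84.4066 per 1 000.
Difference = 96.5685 − 84.4066 = 12.1619.

12.2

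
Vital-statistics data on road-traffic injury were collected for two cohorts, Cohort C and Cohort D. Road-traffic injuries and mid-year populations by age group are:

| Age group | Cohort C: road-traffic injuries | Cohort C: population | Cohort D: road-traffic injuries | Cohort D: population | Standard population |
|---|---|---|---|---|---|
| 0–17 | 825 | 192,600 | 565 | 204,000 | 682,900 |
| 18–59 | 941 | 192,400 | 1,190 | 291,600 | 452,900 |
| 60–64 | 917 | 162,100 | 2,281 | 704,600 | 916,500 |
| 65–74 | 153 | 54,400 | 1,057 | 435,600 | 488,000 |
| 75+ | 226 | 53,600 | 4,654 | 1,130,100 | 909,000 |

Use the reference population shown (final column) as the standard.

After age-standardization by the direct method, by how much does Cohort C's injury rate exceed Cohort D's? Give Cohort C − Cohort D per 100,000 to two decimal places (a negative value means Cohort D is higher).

112.95

Age-specific rates per 100,000 for Cohort C: 428.35, 489.09, 565.70, 281.25, 421.64.
For Cohort D: 276.96, 408.09, 323.73, 242.65, 411.82.
Standard total = 3,449,300; weights = 0.1980, 0.1313, 0.2657, 0.1415, 0.2635.
Cohort C: 0.1980×428.35 + 0.1313×489.09 + 0.2657×565.70 + 0.1415×281.25 + 0.2635×421.64 = 450.2400 per 100,000.
Cohort D: 0.1980×276.96 + 0.1313×408.09 + 0.2657×323.73 + 0.1415×242.65 + 0.2635×411.82 = 337.2921 per 100,000.
Difference = 450.2400 − 337.2921 = 112.9479.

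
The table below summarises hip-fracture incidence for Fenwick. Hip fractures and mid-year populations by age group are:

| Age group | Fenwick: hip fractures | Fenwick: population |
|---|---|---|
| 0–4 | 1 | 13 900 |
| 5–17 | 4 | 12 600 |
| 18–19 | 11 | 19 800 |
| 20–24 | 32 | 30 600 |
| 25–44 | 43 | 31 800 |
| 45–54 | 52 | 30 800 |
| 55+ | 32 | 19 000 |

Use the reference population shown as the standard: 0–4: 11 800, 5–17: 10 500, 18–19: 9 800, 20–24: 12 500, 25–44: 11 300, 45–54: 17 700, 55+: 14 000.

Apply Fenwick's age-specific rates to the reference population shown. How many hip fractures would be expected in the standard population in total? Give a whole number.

91

Age-specific rates per 100 000 for Fenwick: 7.19, 31.75, 55.56, 104.58, 135.22, 168.83, 168.42.
Expected hip fractures = Σ (standard pop × age-specific rate ÷ 100 000)
= 11 800×7.19/100 000 + 10 500×31.75/100 000 + 9 800×55.56/100 000 + 12 500×104.58/100 000 + 11 300×135.22/100 000 + 17 700×168.83/100 000 + 14 000×168.42/100 000
= 0.85 + 3.33 + 5.44 + 13.07 + 15.28 + 29.88 + 23.58 = 91.44.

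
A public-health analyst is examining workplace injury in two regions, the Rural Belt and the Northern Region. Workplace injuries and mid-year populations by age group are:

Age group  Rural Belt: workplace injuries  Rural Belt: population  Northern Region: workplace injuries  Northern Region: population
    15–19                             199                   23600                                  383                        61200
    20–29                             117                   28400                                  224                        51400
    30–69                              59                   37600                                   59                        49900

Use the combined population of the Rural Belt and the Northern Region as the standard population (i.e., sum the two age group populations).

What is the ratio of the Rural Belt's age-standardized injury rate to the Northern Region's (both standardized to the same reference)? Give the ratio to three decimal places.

1.203

Age-specific rates per 10000 for the Rural Belt: 84.32, 41.20, 15.69.
For the Northern Region: 62.58, 43.58, 11.82.
Combined standard total = 252100; weights = 0.3364, 0.3165, 0.3471.
The Rural Belt: 0.3364×84.32 + 0.3165×41.20 + 0.3471×15.69 = 46.8507 per 10000.
The Northern Region: 0.3364×62.58 + 0.3165×43.58 + 0.3471×11.82 = 38.9495 per 10000.
Ratio = 46.8507 ÷ 38.9495 = 1.20286.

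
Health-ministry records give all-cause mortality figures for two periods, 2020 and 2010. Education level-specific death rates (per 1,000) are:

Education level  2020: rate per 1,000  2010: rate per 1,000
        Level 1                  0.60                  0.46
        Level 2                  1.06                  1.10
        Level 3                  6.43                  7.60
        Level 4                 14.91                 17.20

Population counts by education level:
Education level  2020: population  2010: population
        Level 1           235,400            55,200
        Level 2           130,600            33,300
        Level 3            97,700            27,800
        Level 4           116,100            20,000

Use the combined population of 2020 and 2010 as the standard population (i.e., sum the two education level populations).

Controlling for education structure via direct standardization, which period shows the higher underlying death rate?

Combined standard total = 716,100; weights = 0.4058, 0.2289, 0.1753, 0.1901.
2020: 0.4058×0.60 + 0.2289×1.06 + 0.1753×6.43 + 0.1901×14.91 = 4.4467 per 1,000.
2010: 0.4058×0.46 + 0.2289×1.10 + 0.1753×7.60 + 0.1901×17.20 = 5.0394 per 1,000.
The crude rates (4.55 vs 4.53) would put 2020 higher, but that reflects its education composition; once standardized to a common education structure, 2010 has the higher underlying rate.

2010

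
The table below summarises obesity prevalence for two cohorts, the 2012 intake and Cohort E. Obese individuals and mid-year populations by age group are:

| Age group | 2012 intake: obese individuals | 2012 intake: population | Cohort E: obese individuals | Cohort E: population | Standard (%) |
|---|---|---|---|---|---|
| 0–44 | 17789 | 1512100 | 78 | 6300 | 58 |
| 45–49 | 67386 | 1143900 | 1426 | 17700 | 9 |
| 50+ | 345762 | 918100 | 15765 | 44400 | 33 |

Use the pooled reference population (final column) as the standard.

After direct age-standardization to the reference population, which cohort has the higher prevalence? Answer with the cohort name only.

2012 intake

Age-specific rates per 1000 for the 2012 intake: 11.764, 58.909, 376.606.
For Cohort E: 12.381, 80.565, 355.068.
Standard weights: 0.58, 0.09, 0.33.
The 2012 intake: 0.5800×11.764 + 0.0900×58.909 + 0.3300×376.606 = 136.4052 per 1000.
Cohort E: 0.5800×12.381 + 0.0900×80.565 + 0.3300×355.068 = 131.6041 per 1000.
The crude rates (120.57 vs 252.47) would put Cohort E higher, but that reflects its age composition; once standardized to a common age structure, the 2012 intake has the higher underlying rate.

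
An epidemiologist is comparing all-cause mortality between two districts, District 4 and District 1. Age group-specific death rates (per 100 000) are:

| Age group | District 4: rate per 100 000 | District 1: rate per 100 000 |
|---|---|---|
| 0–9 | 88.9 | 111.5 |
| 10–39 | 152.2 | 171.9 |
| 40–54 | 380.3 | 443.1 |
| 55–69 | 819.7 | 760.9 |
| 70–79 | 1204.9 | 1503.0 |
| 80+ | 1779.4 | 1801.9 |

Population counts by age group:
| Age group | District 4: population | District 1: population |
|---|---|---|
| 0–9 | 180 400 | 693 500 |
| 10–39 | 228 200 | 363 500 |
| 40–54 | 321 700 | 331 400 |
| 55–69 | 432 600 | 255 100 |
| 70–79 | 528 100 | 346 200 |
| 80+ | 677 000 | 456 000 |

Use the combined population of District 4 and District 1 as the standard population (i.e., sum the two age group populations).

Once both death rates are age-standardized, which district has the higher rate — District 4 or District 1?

Combined standard total = 4 813 700; weights = 0.1815, 0.1229, 0.1357, 0.1429, 0.1816, 0.2354.
District 4: 0.1815×88.9 + 0.1229×152.2 + 0.1357×380.3 + 0.1429×819.7 + 0.1816×1204.9 + 0.2354×1779.4 = 841.2100 per 100 000.
District 1: 0.1815×111.5 + 0.1229×171.9 + 0.1357×443.1 + 0.1429×760.9 + 0.1816×1503.0 + 0.2354×1801.9 = 907.2934 per 100 000.
The crude rates (1000.29 vs 745.29) would put District 4 higher, but that reflects its age composition; once standardized to a common age structure, District 1 has the higher underlying rate.

District 1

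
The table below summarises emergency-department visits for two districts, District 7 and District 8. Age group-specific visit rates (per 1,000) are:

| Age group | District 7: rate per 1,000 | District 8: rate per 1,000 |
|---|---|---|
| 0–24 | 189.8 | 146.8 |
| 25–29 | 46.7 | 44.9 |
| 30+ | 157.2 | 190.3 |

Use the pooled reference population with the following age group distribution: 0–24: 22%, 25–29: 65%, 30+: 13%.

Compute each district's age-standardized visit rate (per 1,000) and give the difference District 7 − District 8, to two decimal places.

6.33

Standard weights: 0.22, 0.65, 0.13.
District 7: 0.2200×189.8 + 0.6500×46.7 + 0.1300×157.2 = 92.5470 per 1,000.
District 8: 0.2200×146.8 + 0.6500×44.9 + 0.1300×190.3 = 86.2200 per 1,000.
Difference = 92.5470 − 86.2200 = 6.3270.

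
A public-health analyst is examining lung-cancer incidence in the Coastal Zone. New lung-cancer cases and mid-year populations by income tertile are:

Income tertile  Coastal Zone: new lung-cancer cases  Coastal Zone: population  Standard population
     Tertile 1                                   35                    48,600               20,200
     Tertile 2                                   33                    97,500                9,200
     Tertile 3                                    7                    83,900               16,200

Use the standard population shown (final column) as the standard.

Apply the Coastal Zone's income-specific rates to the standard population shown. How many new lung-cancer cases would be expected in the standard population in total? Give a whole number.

Income-specific rates per 100,000 for the Coastal Zone: 72.02, 33.85, 8.34.
Expected new lung-cancer cases = Σ (standard pop × income-specific rate ÷ 100,000)
= 20,200×72.02/100,000 + 9,200×33.85/100,000 + 16,200×8.34/100,000
= 14.55 + 3.11 + 1.35 = 19.01.

19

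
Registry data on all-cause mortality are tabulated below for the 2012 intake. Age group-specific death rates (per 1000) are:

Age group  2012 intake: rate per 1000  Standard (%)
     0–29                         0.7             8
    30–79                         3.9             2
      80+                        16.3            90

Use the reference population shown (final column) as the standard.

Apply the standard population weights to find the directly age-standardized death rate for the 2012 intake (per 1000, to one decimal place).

Standard weights: 0.08, 0.02, 0.90.
Standardized rate: 0.0800×0.7 + 0.0200×3.9 + 0.9000×16.3 = 14.8040 per 1000.

14.8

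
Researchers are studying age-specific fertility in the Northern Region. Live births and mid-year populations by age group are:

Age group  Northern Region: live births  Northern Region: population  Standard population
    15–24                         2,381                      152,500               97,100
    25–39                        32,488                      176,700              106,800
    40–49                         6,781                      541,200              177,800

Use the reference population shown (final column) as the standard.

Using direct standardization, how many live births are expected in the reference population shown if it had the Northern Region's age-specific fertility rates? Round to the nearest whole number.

Age-specific rates per 1,000 for the Northern Region: 15.613, 183.860, 12.530.
Expected live births = Σ (standard pop × age-specific rate ÷ 1,000)
= 97,100×15.613/1,000 + 106,800×183.860/1,000 + 177,800×12.530/1,000
= 1516.03 + 19636.21 + 2227.76 = 23380.00.

23380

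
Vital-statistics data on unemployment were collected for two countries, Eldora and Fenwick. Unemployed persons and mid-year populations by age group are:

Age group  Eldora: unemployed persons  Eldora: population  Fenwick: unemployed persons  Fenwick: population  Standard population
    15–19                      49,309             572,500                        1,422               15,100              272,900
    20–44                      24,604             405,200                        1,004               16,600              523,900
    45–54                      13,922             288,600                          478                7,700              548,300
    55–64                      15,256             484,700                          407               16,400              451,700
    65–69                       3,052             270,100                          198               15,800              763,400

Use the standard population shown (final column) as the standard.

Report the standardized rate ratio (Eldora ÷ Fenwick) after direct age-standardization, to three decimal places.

Age-specific rates per 1,000 for Eldora: 86.129, 60.721, 48.240, 31.475, 11.300.
For Fenwick: 94.172, 60.482, 62.078, 24.817, 12.532.
Standard total = 2,560,200; weights = 0.1066, 0.2046, 0.2142, 0.1764, 0.2982.
Eldora: 0.1066×86.129 + 0.2046×60.721 + 0.2142×48.240 + 0.1764×31.475 + 0.2982×11.300 = 40.8599 per 1,000.
Fenwick: 0.1066×94.172 + 0.2046×60.482 + 0.2142×62.078 + 0.1764×24.817 + 0.2982×12.532 = 43.8247 per 1,000.
Ratio = 40.8599 ÷ 43.8247 = 0.93235.

0.932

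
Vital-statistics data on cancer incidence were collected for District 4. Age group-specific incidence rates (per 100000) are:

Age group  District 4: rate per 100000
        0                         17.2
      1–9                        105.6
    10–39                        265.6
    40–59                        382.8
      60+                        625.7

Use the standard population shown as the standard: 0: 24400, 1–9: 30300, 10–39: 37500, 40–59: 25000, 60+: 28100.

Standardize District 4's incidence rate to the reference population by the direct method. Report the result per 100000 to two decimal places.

Standard total = 145300; weights = 0.1679, 0.2085, 0.2581, 0.1721, 0.1934.
Standardized rate: 0.1679×17.2 + 0.2085×105.6 + 0.2581×265.6 + 0.1721×382.8 + 0.1934×625.7 = 280.3271 per 100000.

280.33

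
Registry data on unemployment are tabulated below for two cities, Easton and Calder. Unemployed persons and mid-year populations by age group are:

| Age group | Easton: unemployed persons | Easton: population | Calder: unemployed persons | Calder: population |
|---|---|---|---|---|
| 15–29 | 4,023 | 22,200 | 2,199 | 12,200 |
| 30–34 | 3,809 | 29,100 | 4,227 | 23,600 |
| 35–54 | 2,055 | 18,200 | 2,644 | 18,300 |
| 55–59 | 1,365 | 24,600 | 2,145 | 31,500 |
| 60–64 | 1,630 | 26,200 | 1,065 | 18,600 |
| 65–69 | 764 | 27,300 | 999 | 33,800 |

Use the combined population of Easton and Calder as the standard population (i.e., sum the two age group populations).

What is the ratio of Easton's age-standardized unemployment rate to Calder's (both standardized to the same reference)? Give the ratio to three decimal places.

Age-specific rates per 1,000 for Easton: 181.216, 130.893, 112.912, 55.488, 62.214, 27.985.
For Calder: 180.246, 179.110, 144.481, 68.095, 57.258, 29.556.
Combined standard total = 285,600; weights = 0.1204, 0.1845, 0.1278, 0.1964, 0.1569, 0.2139.
Easton: 0.1204×181.216 + 0.1845×130.893 + 0.1278×112.912 + 0.1964×55.488 + 0.1569×62.214 + 0.2139×27.985 = 87.0559 per 1,000.
Calder: 0.1204×180.246 + 0.1845×179.110 + 0.1278×144.481 + 0.1964×68.095 + 0.1569×57.258 + 0.2139×29.556 = 101.9058 per 1,000.
Ratio = 87.0559 ÷ 101.9058 = 0.85428.

0.854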